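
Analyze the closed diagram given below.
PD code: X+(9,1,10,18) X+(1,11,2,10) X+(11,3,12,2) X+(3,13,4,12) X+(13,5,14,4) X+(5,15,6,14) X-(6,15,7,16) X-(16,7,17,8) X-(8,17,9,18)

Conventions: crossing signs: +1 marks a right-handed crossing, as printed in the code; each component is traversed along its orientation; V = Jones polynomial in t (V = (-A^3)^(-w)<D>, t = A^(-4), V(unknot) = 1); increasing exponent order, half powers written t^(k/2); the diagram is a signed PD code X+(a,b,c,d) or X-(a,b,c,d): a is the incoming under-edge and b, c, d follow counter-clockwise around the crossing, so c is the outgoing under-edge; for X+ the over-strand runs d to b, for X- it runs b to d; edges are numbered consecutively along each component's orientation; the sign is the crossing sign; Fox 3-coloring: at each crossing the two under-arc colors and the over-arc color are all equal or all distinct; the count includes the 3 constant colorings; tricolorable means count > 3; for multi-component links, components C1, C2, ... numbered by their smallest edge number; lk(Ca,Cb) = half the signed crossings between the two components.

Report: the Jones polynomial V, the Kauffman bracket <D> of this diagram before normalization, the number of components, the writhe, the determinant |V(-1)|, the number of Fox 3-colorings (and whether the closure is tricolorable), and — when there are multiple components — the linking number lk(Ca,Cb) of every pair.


Jones polynomial: V(t) = t + t^3 - t^4
<D> = A^-7 - A^-3 - A^5; writhe +3
components 1, writhe +3 (9 crossings)
3-colorings: 9 of 3^9, det 3 — tricolorable
note: the span of V is 3, forcing >= 3 crossings in any diagram


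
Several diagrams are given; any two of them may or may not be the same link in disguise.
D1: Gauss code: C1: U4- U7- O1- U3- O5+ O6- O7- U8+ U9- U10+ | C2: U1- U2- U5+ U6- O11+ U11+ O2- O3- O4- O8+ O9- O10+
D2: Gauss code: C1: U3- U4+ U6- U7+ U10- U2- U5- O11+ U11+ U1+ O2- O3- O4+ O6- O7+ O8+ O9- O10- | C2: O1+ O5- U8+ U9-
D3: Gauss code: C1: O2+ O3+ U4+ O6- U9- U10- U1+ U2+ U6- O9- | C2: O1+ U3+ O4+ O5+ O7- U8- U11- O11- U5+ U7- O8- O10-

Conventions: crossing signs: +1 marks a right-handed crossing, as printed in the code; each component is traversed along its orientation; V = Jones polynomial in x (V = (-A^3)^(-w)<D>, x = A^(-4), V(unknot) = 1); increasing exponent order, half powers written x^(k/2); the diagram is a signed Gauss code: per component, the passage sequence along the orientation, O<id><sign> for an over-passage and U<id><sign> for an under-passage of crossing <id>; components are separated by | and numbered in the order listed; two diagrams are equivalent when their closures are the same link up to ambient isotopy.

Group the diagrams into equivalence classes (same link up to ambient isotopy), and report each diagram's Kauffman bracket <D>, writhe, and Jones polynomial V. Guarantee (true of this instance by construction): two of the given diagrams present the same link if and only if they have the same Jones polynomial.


classes: {D1} | {D2} | {D3}
V(D1) = -x^(-5/2) - x^(-1/2)  [11 crossings, <D> = A^-7 + A, w = -3]
D2 (bracket A^-5 + A^-1; 11 crossings at w = -1): V = -x^(-1/2) - x^(1/2)
V(D3) = -x^(1/2) - x^(5/2)  (w -1, c 11, <D> = A^-13 + A^-5)
insight: comparing 3 Jones polynomials yields 3 groups


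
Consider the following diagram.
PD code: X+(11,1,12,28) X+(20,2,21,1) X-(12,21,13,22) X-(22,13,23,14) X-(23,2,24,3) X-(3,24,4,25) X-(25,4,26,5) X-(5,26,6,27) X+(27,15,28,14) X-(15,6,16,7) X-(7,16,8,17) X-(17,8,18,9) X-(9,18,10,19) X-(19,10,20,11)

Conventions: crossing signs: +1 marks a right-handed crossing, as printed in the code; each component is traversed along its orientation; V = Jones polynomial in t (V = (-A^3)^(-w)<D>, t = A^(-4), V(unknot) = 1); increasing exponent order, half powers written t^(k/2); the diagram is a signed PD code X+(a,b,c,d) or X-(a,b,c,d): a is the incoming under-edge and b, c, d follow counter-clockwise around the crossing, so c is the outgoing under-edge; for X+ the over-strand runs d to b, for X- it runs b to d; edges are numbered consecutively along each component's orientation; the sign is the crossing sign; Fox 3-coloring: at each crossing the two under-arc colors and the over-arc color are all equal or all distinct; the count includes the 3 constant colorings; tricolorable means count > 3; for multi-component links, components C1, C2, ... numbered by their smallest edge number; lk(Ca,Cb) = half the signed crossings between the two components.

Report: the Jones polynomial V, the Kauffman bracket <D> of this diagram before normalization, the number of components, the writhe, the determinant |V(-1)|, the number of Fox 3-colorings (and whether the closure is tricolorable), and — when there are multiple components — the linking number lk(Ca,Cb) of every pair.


V(t) = t^-14 - 2t^-13 + 3t^-12 - 4t^-11 + 4t^-10 - 5t^-9 + 5t^-8 - 5t^-7 + 4t^-6 - 3t^-5 + 3t^-4 - t^-3 + t^-2
bracket: A^-16 - A^-12 + 3A^-8 - 3A^-4 + 4 - 5A^4 + 5A^8 - 5A^12 + 4A^16 - 4A^20 + 3A^24 - 2A^28 + A^32, w = -8
1 component, writhe -8, over 14 crossings
det 41, colorings 3 of 3^14 — not tricolorable
observation: the span of V is 12, forcing >= 12 crossings in any diagram


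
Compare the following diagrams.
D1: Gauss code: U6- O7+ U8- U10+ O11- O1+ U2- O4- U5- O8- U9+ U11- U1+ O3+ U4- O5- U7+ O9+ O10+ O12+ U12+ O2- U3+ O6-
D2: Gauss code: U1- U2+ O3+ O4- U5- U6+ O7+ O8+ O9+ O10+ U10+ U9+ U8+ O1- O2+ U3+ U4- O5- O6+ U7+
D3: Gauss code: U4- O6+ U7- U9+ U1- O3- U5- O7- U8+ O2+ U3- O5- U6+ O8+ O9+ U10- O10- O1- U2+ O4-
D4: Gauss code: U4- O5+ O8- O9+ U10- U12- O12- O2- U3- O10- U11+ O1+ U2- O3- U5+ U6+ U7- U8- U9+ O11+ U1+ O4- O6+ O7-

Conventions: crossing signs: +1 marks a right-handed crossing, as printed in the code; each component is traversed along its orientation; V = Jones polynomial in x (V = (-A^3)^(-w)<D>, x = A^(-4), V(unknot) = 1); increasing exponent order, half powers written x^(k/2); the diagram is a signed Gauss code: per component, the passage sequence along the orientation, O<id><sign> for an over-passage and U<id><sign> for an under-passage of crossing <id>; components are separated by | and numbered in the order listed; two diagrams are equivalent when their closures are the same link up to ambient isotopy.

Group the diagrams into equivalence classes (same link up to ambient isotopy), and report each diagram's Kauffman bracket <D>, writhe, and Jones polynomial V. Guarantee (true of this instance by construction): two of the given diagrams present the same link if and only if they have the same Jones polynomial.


equivalence classes: {D1, D3, D4} | {D2}
D1 (bracket -A^-12 + 2A^-8 - 2A^-4 + 3 - 2A^4 + 2A^8 - A^12; 12 crossings at w = 0): V = -x^-3 + 2x^-2 - 2x^-1 + 3 - 2x + 2x^2 - x^3
V(D2) = 1  (w +4, c 10, <D> = A^12)
V(D3) = -x^-3 + 2x^-2 - 2x^-1 + 3 - 2x + 2x^2 - x^3  [10 crossings, <D> = -A^-18 + 2A^-14 - 2A^-10 + 3A^-6 - 2A^-2 + 2A^2 - A^6, w = -2]
V(D4) = -x^-3 + 2x^-2 - 2x^-1 + 3 - 2x + 2x^2 - x^3  (w -2, c 12, <D> = -A^-18 + 2A^-14 - 2A^-10 + 3A^-6 - 2A^-2 + 2A^2 - A^6)
key observation: 2 classes among 4 diagrams; unequal V(x) rules out equality


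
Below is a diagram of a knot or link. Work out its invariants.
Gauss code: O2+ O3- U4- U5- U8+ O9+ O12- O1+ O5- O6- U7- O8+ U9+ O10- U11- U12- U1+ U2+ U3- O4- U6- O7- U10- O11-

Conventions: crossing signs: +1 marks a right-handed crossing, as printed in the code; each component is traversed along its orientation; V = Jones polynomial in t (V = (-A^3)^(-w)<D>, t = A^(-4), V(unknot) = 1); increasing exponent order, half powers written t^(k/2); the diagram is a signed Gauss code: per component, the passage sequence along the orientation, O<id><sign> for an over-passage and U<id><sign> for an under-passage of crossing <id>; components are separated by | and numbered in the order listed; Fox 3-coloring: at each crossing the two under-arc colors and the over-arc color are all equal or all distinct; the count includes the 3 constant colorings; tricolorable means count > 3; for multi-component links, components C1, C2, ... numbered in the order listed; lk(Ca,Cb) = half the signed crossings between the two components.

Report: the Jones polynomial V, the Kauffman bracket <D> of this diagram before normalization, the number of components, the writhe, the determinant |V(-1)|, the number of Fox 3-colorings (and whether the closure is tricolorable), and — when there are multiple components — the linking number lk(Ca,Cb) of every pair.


V(t) = -t^-6 + t^-5 - t^-4 + 2t^-3 - t^-2 + t^-1
bracket: A^-8 - A^-4 + 2 - A^4 + A^8 - A^12, w = -4
1 component, writhe -4, over 12 crossings
det 7, colorings 3 of 3^12 — not tricolorable
observation: w = -4 (over 12 crossings) is diagram-only; (-A^3)^(4) removes it from V


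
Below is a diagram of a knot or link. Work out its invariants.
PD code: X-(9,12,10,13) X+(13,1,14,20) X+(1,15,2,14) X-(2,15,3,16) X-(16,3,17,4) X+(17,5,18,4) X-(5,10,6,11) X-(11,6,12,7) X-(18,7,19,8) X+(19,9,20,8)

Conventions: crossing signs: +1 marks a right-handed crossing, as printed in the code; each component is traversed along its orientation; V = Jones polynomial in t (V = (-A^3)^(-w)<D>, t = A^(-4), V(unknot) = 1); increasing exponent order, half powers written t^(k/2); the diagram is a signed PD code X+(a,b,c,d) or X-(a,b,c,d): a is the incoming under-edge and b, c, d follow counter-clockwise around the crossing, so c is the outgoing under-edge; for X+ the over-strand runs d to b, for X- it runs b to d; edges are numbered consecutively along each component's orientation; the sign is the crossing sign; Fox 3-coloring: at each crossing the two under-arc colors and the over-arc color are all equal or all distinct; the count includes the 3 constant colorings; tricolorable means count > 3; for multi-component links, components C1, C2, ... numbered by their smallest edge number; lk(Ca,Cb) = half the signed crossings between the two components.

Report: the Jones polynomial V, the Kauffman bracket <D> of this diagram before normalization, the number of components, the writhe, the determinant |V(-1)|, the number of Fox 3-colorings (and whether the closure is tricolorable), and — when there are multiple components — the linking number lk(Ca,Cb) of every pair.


V(t) = -t^-4 + t^-3 + t^-1
bracket: A^-2 + A^6 - A^10, w = -2
1 component, writhe -2, over 10 crossings
det 3, colorings 9 of 3^10 — tricolorable
observation: V spans 3 powers of t: at least 3 crossings in any diagram


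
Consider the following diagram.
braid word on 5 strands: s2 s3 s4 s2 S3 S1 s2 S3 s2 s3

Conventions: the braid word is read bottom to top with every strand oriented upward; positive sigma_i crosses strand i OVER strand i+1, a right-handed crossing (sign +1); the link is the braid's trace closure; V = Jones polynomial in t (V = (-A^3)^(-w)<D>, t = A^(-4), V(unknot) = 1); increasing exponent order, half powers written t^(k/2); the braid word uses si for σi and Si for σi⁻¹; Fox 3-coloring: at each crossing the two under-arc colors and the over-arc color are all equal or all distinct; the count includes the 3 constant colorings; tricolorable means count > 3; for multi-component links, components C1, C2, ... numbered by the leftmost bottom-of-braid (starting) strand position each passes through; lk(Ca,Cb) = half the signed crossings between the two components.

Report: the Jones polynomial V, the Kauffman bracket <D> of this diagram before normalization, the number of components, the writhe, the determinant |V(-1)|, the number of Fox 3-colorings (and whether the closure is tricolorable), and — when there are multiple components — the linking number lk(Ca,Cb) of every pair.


V = t - t^2 + 2t^3 - t^4 + t^5 - t^6
<D> = -A^-12 + A^-8 - A^-4 + 2 - A^4 + A^8 (w = +4)
1 component over 10 crossings, w = +4
3 Fox colorings among 3^10, |V(-1)| = 7: not tricolorable
why: w = +4 shifts under R1 moves; the (-A^3)^(-4) factor cancels that in V


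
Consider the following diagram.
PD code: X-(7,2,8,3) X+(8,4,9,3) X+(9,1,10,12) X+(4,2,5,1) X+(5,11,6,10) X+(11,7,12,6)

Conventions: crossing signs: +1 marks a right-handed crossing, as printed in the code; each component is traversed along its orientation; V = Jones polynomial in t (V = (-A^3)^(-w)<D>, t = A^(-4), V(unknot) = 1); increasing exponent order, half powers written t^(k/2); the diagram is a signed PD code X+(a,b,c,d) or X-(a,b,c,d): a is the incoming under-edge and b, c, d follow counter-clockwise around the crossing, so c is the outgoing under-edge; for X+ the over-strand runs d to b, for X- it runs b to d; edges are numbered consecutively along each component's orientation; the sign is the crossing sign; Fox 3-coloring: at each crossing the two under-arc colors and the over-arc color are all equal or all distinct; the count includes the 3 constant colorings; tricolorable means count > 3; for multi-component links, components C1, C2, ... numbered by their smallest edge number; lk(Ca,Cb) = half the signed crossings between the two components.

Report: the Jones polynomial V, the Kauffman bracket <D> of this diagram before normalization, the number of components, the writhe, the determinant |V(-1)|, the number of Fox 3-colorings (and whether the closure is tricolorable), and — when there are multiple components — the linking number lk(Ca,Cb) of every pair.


V = t + t^3 - t^4
<D> = -A^-4 + 1 + A^8 (w = +4)
1 component over 6 crossings, w = +4
9 Fox colorings among 3^6, |V(-1)| = 3: tricolorable
why: V spans 3 powers of t: at least 3 crossings in any diagram


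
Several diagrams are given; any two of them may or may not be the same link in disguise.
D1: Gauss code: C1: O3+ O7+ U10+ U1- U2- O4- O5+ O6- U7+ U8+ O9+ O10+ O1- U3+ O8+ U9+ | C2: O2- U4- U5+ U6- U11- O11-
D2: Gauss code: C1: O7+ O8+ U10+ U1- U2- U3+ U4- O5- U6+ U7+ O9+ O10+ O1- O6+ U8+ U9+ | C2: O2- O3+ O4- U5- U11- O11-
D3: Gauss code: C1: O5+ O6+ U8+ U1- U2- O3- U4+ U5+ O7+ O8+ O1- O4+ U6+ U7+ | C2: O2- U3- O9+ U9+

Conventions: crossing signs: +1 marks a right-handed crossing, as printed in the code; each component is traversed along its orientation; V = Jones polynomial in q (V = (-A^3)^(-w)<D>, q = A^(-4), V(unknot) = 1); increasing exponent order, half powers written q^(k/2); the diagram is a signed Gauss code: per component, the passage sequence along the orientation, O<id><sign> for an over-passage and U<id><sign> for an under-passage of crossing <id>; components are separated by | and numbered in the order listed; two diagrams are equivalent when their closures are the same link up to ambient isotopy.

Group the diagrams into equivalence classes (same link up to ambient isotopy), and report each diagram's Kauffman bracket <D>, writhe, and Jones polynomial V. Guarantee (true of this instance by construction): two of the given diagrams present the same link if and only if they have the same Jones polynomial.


classes: {D1, D2, D3}
V(D1) = -q^(-3/2) - 2q^(1/2) + q^(3/2) - q^(5/2) + q^(7/2)  [11 crossings, <D> = -A^-11 + A^-7 - A^-3 + 2A + A^9, w = +1]
V(D2) = -q^(-3/2) - 2q^(1/2) + q^(3/2) - q^(5/2) + q^(7/2)  (w +1, c 11, <D> = -A^-11 + A^-7 - A^-3 + 2A + A^9)
D3 (bracket -A^-5 + A^-1 - A^3 + 2A^7 + A^15; 9 crossings at w = +3): V = -q^(-3/2) - 2q^(1/2) + q^(3/2) - q^(5/2) + q^(7/2)
note: all 3 diagrams share one V(q), hence one class


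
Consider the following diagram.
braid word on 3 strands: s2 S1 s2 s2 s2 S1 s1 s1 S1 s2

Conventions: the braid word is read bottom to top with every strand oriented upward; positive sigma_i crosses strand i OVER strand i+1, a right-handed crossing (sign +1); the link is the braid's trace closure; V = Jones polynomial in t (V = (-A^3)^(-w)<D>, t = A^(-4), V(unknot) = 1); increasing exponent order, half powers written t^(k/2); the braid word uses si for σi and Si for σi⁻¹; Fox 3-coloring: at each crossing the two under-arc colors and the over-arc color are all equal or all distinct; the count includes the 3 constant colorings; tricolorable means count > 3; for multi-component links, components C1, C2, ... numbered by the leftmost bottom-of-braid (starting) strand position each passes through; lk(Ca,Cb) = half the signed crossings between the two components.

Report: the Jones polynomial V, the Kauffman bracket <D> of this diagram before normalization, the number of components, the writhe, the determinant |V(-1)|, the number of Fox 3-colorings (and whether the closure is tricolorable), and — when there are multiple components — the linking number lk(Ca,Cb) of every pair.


V(t) = t^2 + t^4 - t^5 + t^6 - t^7
bracket: -A^-16 + A^-12 - A^-8 + A^-4 + A^4, w = +4
1 component, writhe +4, over 10 crossings
det 5, colorings 3 of 3^10 — not tricolorable
observation: w = +4 (over 10 crossings) is diagram-only; (-A^3)^(-4) removes it from V


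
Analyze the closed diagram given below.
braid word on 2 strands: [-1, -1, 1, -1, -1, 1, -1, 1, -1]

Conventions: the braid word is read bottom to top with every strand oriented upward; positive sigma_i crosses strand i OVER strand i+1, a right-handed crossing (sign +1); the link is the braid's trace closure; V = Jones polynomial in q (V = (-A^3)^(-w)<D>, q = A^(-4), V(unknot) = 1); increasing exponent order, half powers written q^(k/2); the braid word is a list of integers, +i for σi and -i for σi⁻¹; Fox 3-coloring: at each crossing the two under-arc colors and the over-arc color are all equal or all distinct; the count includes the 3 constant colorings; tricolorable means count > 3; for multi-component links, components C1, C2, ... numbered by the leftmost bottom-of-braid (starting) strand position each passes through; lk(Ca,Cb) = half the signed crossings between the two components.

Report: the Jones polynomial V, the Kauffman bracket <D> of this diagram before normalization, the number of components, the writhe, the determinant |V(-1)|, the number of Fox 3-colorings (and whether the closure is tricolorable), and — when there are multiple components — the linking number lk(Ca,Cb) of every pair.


V(q) = -q^-4 + q^-3 + q^-1
bracket: -A^-5 - A^3 + A^7, w = -3
1 component, writhe -3, over 9 crossings
det 3, colorings 9 of 3^9 — tricolorable
observation: the word shrinks to σ1⁻¹ σ1⁻¹ σ1⁻¹ after cancelling


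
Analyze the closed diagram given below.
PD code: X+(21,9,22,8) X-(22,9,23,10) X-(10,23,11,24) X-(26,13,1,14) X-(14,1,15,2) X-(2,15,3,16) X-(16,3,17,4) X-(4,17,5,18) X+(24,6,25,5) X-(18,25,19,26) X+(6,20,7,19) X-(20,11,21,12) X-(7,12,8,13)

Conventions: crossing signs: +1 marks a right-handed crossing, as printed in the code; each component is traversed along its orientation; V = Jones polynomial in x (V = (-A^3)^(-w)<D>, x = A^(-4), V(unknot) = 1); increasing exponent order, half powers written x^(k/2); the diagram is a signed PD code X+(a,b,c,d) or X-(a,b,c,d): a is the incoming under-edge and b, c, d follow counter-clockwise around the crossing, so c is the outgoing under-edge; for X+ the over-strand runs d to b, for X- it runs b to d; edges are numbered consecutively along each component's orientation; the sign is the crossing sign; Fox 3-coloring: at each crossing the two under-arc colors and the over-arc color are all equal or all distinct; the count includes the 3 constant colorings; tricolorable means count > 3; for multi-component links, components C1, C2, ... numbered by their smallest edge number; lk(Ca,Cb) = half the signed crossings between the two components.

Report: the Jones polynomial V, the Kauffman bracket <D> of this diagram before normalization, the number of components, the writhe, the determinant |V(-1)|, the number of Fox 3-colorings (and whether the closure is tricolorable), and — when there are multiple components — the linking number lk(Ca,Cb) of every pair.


V = -x^-7 + x^-6 - x^-5 + x^-4 + x^-2
<D> = -A^-13 - A^-5 + A^-1 - A^3 + A^7 (w = -7)
1 component over 13 crossings, w = -7
3 Fox colorings among 3^13, |V(-1)| = 5: not tricolorable
why: det 5 = |V(-1)|; not divisible by 3, so not tricolorable


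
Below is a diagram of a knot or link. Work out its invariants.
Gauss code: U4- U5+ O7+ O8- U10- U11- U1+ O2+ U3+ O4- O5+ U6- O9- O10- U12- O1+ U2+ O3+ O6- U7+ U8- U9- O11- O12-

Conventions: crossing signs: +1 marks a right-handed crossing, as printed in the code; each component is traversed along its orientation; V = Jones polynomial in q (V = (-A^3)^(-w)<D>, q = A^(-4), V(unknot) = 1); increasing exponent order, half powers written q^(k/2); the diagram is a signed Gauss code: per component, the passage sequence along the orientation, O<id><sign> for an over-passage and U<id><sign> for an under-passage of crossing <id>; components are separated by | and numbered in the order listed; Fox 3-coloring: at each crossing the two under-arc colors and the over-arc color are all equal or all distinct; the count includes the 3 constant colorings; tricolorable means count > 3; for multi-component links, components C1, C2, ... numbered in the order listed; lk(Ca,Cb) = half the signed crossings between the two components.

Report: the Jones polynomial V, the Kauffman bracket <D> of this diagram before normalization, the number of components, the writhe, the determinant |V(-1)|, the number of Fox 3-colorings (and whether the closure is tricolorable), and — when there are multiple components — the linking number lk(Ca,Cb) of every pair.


V(q) = 1
bracket: A^-6, w = -2
1 component, writhe -2, over 12 crossings
det 1, colorings 3 of 3^12 — not tricolorable
observation: |V(-1)| = 1: so not tricolorable, since 3 does not divide 1


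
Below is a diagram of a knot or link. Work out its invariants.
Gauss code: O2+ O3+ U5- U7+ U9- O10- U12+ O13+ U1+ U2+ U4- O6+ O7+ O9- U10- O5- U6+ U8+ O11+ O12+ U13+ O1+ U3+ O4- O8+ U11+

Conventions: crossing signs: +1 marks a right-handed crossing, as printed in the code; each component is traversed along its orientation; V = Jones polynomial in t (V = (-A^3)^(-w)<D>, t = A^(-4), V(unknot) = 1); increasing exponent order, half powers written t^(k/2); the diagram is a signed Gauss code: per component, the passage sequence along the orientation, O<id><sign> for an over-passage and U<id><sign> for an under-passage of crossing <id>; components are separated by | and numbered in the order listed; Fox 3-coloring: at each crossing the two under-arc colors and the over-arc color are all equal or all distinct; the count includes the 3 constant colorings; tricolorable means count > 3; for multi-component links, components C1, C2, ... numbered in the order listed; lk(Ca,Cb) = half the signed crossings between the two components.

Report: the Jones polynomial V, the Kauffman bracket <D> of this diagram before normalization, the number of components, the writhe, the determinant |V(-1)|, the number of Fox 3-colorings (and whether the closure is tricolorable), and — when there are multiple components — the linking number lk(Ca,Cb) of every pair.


V(t) = 1 - t + 2t^2 - 2t^3 + 2t^4 - 2t^5 + 2t^6 - t^7
bracket: A^-13 - 2A^-9 + 2A^-5 - 2A^-1 + 2A^3 - 2A^7 + A^11 - A^15, w = +5
1 component, writhe +5, over 13 crossings
det 13, colorings 3 of 3^13 — not tricolorable
observation: w = +5 shifts under R1 moves; the (-A^3)^(-5) factor cancels that in V


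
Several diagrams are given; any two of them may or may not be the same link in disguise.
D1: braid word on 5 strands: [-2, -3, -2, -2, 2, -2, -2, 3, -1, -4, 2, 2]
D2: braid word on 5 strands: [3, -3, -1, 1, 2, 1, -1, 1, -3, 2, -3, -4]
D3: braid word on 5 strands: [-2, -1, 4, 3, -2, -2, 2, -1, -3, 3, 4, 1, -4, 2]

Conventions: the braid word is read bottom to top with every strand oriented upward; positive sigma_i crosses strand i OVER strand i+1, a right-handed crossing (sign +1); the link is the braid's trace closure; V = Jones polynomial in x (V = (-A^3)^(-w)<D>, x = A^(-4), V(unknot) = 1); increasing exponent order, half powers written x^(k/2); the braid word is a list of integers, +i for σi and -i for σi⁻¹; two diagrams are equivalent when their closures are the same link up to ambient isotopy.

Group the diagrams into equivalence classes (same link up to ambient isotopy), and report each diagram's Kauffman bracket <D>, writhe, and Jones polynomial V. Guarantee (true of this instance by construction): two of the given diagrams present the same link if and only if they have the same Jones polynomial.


grouping into links: {D1} | {D2} | {D3}
V(D1) = -x^-4 + x^-3 + x^-1  (w -4, c 12, <D> = A^-8 + 1 - A^4)
V(D2) = x^-2 - x^-1 + 1 - x + x^2  (w 0, c 12, <D> = A^-8 - A^-4 + 1 - A^4 + A^8)
V(D3) = 1  (w 0, c 14, <D> = 1)
key observation: 3 classes among 3 diagrams; unequal V(x) rules out equality


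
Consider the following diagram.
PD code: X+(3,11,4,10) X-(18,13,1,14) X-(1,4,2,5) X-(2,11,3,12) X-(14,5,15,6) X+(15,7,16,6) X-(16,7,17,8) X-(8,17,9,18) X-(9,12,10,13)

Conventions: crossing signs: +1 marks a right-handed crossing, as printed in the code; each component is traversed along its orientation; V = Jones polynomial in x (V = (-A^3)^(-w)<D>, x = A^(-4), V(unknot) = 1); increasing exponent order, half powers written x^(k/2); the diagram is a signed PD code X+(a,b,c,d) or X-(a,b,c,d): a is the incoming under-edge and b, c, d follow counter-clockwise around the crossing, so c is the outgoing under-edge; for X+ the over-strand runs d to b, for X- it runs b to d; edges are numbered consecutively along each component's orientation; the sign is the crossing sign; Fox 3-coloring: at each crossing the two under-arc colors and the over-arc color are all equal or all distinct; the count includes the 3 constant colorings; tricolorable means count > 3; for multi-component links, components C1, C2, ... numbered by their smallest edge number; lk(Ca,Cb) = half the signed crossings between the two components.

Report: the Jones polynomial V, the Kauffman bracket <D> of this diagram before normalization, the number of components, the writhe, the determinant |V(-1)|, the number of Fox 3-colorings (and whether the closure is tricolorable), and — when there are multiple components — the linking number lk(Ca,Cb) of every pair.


Jones polynomial: V(x) = -x^-4 + x^-3 + x^-1
<D> = -A^-11 - A^-3 + A; writhe -5
components 1, writhe -5 (9 crossings)
3-colorings: 9 of 3^9, det 3 — tricolorable
note: w = -5 (over 9 crossings) is diagram-only; (-A^3)^(5) removes it from V


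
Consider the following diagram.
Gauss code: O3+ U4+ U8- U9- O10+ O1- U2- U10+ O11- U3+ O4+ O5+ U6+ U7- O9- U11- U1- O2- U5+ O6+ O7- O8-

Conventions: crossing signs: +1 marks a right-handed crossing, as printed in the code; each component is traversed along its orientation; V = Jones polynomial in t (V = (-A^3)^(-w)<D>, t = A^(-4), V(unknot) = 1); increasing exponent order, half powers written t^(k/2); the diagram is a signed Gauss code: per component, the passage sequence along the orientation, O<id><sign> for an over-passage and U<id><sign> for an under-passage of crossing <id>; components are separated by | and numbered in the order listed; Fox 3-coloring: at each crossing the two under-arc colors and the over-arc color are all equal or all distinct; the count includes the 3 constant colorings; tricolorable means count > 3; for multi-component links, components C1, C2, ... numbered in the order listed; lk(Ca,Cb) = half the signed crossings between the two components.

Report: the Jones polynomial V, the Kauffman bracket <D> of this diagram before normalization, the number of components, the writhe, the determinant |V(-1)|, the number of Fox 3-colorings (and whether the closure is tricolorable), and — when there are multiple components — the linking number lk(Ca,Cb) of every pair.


V = t^-4 - t^-3 + t^-2 - 2t^-1 + 2 - t + t^2
<D> = -A^-11 + A^-7 - 2A^-3 + 2A - A^5 + A^9 - A^13 (w = -1)
1 component over 11 crossings, w = -1
9 Fox colorings among 3^11, |V(-1)| = 9: tricolorable
why: det 9 = |V(-1)|; divisible by 3, so tricolorable


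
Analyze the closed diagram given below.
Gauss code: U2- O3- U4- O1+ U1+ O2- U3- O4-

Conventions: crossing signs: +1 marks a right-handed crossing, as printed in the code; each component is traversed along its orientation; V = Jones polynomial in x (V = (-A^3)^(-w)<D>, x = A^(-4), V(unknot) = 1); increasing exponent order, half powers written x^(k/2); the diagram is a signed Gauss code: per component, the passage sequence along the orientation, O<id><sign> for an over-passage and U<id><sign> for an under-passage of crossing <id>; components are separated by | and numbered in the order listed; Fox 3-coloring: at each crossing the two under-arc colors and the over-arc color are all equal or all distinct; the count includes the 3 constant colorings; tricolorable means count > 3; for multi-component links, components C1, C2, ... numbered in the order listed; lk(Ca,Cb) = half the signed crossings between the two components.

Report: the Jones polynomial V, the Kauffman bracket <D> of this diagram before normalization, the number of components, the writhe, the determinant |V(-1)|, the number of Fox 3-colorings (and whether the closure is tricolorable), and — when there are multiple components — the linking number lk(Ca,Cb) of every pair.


Jones polynomial: V(x) = -x^-4 + x^-3 + x^-1
<D> = A^-2 + A^6 - A^10; writhe -2
components 1, writhe -2 (4 crossings)
3-colorings: 9 of 3^4, det 3 — tricolorable
note: det 3 = |V(-1)|; divisible by 3, so tricolorable


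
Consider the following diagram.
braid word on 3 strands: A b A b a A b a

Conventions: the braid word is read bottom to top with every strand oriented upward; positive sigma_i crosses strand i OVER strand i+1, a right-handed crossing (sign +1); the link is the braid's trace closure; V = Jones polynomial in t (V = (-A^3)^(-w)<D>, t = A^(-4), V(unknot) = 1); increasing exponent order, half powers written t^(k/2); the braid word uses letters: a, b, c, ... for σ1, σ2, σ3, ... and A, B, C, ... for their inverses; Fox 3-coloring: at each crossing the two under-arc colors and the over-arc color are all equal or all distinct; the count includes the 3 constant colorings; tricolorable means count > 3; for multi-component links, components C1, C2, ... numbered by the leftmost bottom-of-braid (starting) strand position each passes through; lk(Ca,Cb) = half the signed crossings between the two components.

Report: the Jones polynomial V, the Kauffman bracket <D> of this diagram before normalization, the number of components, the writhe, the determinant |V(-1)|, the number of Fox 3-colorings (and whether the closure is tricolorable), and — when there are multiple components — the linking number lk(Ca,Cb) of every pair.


V = t + t^3 - t^4
<D> = -A^-10 + A^-6 + A^2 (w = +2)
1 component over 8 crossings, w = +2
9 Fox colorings among 3^8, |V(-1)| = 3: tricolorable
why: free reduction leaves σ1⁻¹ σ2 σ1⁻¹ σ2 σ2 σ1 of the original 8 letters


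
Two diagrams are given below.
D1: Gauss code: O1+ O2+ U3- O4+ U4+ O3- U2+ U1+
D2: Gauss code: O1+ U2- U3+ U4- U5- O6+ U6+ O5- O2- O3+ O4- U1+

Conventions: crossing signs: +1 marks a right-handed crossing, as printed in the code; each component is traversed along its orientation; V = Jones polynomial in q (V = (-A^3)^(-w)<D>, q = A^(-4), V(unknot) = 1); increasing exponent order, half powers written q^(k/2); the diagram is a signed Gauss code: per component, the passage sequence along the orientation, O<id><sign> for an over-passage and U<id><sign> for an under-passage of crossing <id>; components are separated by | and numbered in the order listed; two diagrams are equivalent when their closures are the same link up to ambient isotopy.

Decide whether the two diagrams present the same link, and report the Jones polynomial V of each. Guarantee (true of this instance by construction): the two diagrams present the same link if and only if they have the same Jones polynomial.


equivalent: yes
D1 (bracket A^6; 4 crossings at w = +2): V = 1
D2 (bracket 1; 6 crossings at w = 0): V = 1
key observation: from 4 to 6 crossings by R-moves: one link, two diagrams


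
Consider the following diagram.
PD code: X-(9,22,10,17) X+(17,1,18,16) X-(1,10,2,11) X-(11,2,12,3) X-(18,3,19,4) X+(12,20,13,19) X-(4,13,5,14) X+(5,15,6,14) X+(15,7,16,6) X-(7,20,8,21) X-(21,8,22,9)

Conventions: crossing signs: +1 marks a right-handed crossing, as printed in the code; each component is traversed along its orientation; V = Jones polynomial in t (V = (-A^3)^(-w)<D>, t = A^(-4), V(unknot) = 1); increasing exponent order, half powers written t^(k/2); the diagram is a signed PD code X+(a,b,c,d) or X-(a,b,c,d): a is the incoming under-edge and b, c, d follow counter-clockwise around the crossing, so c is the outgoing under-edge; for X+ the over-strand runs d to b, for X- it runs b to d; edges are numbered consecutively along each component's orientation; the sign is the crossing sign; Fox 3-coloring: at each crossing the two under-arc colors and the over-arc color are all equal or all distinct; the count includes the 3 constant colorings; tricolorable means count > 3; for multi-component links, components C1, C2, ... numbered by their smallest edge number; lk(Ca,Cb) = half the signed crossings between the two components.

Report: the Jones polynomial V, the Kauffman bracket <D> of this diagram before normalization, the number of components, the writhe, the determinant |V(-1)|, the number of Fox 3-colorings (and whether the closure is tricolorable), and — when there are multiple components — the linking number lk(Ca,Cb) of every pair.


V = t^(-13/2) - 2t^(-11/2) + 2t^(-9/2) - 3t^(-7/2) + 2t^(-5/2) - 2t^(-3/2) + t^(-1/2) - t^(1/2)
<D> = A^-11 - A^-7 + 2A^-3 - 2A + 3A^5 - 2A^9 + 2A^13 - A^17 (w = -3)
2 components over 11 crossings, w = -3
lk(C1,C2): -1
3 Fox colorings among 3^11, |V(-1)| = 14: not tricolorable
why: the 1 component pair carries total linking -1


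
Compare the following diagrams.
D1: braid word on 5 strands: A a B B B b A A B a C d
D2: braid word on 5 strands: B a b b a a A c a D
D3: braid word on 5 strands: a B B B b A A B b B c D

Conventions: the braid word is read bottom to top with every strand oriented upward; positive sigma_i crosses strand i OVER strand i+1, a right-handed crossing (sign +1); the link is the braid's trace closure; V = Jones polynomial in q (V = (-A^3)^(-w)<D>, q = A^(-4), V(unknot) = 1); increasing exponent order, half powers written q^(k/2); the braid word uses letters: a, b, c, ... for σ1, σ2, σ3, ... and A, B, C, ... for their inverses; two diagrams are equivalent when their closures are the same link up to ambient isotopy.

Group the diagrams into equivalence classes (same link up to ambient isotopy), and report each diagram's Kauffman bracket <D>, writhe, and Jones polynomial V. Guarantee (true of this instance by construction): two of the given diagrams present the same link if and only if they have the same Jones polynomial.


classes: {D1, D3} | {D2}
V(D1) = -q^-6 + q^-5 - q^-4 + 2q^-3 - q^-2 + q^-1  [12 crossings, <D> = A^-8 - A^-4 + 2 - A^4 + A^8 - A^12, w = -4]
V(D2) = q - q^2 + 2q^3 - q^4 + q^5 - q^6  (w +4, c 10, <D> = -A^-12 + A^-8 - A^-4 + 2 - A^4 + A^8)
V(D3) = -q^-6 + q^-5 - q^-4 + 2q^-3 - q^-2 + q^-1  [12 crossings, <D> = A^-8 - A^-4 + 2 - A^4 + A^8 - A^12, w = -4]
note: 2 values of V(q) split the 3 diagrams


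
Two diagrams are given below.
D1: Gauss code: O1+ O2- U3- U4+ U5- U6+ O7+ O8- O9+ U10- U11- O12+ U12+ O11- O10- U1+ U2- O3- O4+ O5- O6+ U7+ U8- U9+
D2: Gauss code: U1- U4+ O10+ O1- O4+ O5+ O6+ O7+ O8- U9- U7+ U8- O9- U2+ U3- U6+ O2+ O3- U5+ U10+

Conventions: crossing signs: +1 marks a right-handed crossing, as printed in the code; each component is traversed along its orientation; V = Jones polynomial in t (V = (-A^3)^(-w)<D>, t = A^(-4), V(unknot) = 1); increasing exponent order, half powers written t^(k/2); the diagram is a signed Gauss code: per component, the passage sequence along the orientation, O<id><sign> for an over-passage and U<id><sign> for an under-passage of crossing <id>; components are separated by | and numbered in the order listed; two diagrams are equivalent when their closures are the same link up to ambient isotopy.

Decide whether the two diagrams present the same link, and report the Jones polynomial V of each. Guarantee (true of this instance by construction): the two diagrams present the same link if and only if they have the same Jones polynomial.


equivalent: yes
D1 (bracket 1; 12 crossings at w = 0): V = 1
V(D2) = 1  (w +2, c 10, <D> = A^6)
key observation: one V(t) for all 2 diagrams — one class (guaranteed)


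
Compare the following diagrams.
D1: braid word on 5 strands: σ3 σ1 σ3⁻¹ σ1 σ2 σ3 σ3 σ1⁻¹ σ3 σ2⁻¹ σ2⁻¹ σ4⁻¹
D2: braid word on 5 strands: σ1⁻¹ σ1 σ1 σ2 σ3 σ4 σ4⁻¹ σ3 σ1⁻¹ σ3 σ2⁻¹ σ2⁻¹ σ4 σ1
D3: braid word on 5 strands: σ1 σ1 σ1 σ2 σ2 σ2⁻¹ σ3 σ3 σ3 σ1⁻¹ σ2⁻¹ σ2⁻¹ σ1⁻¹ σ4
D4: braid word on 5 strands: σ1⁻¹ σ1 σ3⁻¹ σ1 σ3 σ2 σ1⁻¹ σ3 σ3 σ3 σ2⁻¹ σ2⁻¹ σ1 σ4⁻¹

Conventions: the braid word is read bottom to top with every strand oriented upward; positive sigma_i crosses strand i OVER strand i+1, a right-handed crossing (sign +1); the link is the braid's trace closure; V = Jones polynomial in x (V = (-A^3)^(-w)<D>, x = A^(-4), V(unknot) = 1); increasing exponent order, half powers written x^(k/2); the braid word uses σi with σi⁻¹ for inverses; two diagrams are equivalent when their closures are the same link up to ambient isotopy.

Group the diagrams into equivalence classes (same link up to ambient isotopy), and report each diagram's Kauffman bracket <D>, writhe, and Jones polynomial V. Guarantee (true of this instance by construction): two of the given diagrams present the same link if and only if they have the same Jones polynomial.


classes: {D1, D2, D3, D4}
V(D1) = x^-1 - 1 + 2x - 3x^2 + 3x^3 - 2x^4 + 2x^5 - x^6  [12 crossings, <D> = -A^-18 + 2A^-14 - 2A^-10 + 3A^-6 - 3A^-2 + 2A^2 - A^6 + A^10, w = +2]
V(D2) = x^-1 - 1 + 2x - 3x^2 + 3x^3 - 2x^4 + 2x^5 - x^6  [14 crossings, <D> = -A^-12 + 2A^-8 - 2A^-4 + 3 - 3A^4 + 2A^8 - A^12 + A^16, w = +4]
V(D3) = x^-1 - 1 + 2x - 3x^2 + 3x^3 - 2x^4 + 2x^5 - x^6  [14 crossings, <D> = -A^-12 + 2A^-8 - 2A^-4 + 3 - 3A^4 + 2A^8 - A^12 + A^16, w = +4]
D4 (bracket -A^-18 + 2A^-14 - 2A^-10 + 3A^-6 - 3A^-2 + 2A^2 - A^6 + A^10; 14 crossings at w = +2): V = x^-1 - 1 + 2x - 3x^2 + 3x^3 - 2x^4 + 2x^5 - x^6
insight: one V(x) for all 4 diagrams — one class (guaranteed)


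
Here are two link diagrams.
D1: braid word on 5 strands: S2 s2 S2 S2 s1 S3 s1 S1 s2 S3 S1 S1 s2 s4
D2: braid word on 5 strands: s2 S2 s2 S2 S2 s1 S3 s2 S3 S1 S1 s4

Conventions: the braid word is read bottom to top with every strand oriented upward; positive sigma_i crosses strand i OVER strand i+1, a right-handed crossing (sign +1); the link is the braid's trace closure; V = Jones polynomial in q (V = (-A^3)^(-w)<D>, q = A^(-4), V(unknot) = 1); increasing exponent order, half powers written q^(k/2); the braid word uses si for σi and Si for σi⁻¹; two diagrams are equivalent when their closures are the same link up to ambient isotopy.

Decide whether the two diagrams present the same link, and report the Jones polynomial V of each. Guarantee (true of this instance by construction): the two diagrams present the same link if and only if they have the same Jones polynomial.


equivalent: yes
V(D1) = -q^-4 + q^-3 + q^-1  (w -2, c 14, <D> = A^-2 + A^6 - A^10)
V(D2) = -q^-4 + q^-3 + q^-1  (w -2, c 12, <D> = A^-2 + A^6 - A^10)
why: Markov moves rewrite D1 (14 crossings) into D2 (12)


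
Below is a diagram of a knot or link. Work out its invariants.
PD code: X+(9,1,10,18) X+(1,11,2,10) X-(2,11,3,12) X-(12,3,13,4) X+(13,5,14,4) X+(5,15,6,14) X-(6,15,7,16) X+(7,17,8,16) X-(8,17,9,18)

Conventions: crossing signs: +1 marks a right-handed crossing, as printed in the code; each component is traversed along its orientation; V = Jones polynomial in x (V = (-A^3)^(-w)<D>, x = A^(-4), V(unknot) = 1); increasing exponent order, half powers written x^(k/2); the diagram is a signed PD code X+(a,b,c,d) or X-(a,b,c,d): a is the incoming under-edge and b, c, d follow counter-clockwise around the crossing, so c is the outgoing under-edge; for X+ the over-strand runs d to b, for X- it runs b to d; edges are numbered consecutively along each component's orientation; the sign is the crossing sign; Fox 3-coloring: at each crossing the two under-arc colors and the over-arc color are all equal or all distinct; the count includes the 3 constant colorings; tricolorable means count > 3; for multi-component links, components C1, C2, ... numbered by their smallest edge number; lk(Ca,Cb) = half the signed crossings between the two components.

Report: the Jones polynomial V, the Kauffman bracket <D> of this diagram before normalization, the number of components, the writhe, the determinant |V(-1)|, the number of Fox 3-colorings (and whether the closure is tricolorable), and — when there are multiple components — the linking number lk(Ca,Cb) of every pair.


V = 1
<D> = -A^3 (w = +1)
1 component over 9 crossings, w = +1
3 Fox colorings among 3^9, |V(-1)| = 1: not tricolorable
why: det 1 = |V(-1)|; not divisible by 3, so not tricolorable
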